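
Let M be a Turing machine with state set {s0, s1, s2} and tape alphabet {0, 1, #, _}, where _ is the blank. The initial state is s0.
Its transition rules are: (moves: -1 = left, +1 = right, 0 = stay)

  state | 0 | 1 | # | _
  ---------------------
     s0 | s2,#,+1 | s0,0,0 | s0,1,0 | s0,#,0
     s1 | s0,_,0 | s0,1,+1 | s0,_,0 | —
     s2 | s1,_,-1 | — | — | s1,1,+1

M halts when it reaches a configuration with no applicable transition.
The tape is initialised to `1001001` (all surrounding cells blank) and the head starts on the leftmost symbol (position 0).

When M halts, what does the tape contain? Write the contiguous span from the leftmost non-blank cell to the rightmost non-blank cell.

#1#1001

s0 | [1]001001   read 1 → write 0, move 0, go to s0
s0 | [0]001001   read 0 → write #, move +1, go to s2
s2 | #[0]01001   read 0 → write _, move -1, go to s1
s1 | [#]_01001   read # → write _, move 0, go to s0
s0 | [_]_01001   read _ → write #, move 0, go to s0
s0 | [#]_01001   read # → write 1, move 0, go to s0
s0 | [1]_01001   read 1 → write 0, move 0, go to s0
s0 | [0]_01001   read 0 → write #, move +1, go to s2
s2 | #[_]01001   read _ → write 1, move +1, go to s1
s1 | #1[0]1001   read 0 → write _, move 0, go to s0
s0 | #1[_]1001   read _ → write #, move 0, go to s0
s0 | #1[#]1001   read # → write 1, move 0, go to s0
s0 | #1[1]1001   read 1 → write 0, move 0, go to s0
s0 | #1[0]1001   read 0 → write #, move +1, go to s2
s2 | #1#[1]001
The non-blank tape span at halt is #1#1001.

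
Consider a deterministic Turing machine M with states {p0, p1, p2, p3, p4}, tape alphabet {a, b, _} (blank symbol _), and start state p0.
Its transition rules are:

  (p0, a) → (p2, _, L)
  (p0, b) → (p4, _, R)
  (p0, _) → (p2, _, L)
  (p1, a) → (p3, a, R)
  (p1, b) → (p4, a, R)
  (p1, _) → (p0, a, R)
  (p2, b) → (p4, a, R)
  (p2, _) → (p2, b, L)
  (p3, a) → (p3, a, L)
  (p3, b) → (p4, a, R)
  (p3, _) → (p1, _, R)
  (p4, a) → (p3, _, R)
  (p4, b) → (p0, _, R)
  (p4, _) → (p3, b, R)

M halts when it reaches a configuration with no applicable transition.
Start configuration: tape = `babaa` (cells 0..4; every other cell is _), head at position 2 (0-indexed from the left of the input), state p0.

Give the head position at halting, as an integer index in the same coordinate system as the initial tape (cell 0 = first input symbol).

state=p0 head=2 tape=ba[b]aa___   (p0,b)→(p4,_,R)
state=p4 head=3 tape=ba_[a]a___   (p4,a)→(p3,_,R)
state=p3 head=4 tape=ba__[a]___   (p3,a)→(p3,a,L)
state=p3 head=3 tape=ba_[_]a___   (p3,_)→(p1,_,R)
state=p1 head=4 tape=ba__[a]___   (p1,a)→(p3,a,R)
state=p3 head=5 tape=ba__a[_]__   (p3,_)→(p1,_,R)
state=p1 head=6 tape=ba__a_[_]_   (p1,_)→(p0,a,R)
state=p0 head=7 tape=ba__a_a[_]   (p0,_)→(p2,_,L)
state=p2 head=6 tape=ba__a_[a]_
At halt the head is at cell 6.

6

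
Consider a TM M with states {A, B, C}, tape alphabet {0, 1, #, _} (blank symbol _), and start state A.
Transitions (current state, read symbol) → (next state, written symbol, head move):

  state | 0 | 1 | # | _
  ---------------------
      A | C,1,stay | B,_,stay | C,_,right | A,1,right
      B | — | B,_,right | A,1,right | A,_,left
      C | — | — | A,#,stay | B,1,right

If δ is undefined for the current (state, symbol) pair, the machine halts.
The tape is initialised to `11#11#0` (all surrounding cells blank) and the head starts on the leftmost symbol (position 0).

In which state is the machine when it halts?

C

state=A head=0 tape=__[1]1#11#0   (A,1)→(B,_,stay)
state=B head=0 tape=__[_]1#11#0   (B,_)→(A,_,left)
state=A head=-1 tape=_[_]_1#11#0   (A,_)→(A,1,right)
state=A head=0 tape=_1[_]1#11#0   (A,_)→(A,1,right)
state=A head=1 tape=_11[1]#11#0   (A,1)→(B,_,stay)
state=B head=1 tape=_11[_]#11#0   (B,_)→(A,_,left)
state=A head=0 tape=_1[1]_#11#0   (A,1)→(B,_,stay)
state=B head=0 tape=_1[_]_#11#0   (B,_)→(A,_,left)
state=A head=-1 tape=_[1]__#11#0   (A,1)→(B,_,stay)
state=B head=-1 tape=_[_]__#11#0   (B,_)→(A,_,left)
state=A head=-2 tape=[_]___#11#0   (A,_)→(A,1,right)
state=A head=-1 tape=1[_]__#11#0   (A,_)→(A,1,right)
state=A head=0 tape=11[_]_#11#0   (A,_)→(A,1,right)
state=A head=1 tape=111[_]#11#0   (A,_)→(A,1,right)
state=A head=2 tape=1111[#]11#0   (A,#)→(C,_,right)
state=C head=3 tape=1111_[1]1#0
No transition is defined for (C, 1); M halts in state C.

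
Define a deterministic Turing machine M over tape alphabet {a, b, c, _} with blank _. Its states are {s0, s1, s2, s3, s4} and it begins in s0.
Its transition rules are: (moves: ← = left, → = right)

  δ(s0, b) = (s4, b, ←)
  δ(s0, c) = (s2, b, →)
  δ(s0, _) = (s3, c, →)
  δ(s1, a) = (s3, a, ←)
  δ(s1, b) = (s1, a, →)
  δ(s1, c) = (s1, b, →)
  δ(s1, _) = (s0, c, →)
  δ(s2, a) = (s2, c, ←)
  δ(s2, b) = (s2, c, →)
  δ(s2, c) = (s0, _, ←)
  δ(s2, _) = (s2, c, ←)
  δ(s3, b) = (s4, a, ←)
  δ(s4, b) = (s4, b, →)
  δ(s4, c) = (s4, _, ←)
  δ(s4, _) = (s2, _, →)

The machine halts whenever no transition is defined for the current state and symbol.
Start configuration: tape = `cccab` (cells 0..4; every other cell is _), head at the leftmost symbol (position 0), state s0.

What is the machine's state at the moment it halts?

s3

s0 | _[c]ccab   read c → write b, move →, go to s2
s2 | _b[c]cab   read c → write _, move ←, go to s0
s0 | _[b]_cab   read b → write b, move ←, go to s4
s4 | [_]b_cab   read _ → write _, move →, go to s2
s2 | _[b]_cab   read b → write c, move →, go to s2
s2 | _c[_]cab   read _ → write c, move ←, go to s2
s2 | _[c]ccab   read c → write _, move ←, go to s0
s0 | [_]_ccab   read _ → write c, move →, go to s3
s3 | c[_]ccab
No transition is defined for (s3, _); M halts in state s3.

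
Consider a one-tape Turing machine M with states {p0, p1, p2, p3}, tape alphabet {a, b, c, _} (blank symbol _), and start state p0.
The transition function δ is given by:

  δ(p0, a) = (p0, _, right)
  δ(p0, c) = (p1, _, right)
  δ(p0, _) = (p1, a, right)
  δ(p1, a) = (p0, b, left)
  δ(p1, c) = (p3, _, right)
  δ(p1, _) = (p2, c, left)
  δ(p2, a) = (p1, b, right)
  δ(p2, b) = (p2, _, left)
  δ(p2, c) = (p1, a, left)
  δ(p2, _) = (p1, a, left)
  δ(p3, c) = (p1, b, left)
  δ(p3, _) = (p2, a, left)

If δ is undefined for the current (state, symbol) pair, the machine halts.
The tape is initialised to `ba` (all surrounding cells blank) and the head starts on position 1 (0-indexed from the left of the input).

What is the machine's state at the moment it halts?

p1

p0 | b[a]___   read a → write _, move right, go to p0
p0 | b_[_]__   read _ → write a, move right, go to p1
p1 | b_a[_]_   read _ → write c, move left, go to p2
p2 | b_[a]c_   read a → write b, move right, go to p1
p1 | b_b[c]_   read c → write _, move right, go to p3
p3 | b_b_[_]   read _ → write a, move left, go to p2
p2 | b_b[_]a   read _ → write a, move left, go to p1
p1 | b_[b]aa
No transition is defined for (p1, b); M halts in state p1.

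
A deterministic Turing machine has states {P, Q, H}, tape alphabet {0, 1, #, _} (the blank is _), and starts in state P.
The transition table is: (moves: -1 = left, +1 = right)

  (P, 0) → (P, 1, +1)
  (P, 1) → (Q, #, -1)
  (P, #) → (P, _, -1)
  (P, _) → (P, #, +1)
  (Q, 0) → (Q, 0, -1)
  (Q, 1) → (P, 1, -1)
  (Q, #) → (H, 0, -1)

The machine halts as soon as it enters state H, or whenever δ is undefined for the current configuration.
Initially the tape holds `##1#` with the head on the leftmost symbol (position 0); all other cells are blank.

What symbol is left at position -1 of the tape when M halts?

P | __[#]#1#   read # → write _, move -1, go to P
P | _[_]_#1#   read _ → write #, move +1, go to P
P | _#[_]#1#   read _ → write #, move +1, go to P
P | _##[#]1#   read # → write _, move -1, go to P
P | _#[#]_1#   read # → write _, move -1, go to P
P | _[#]__1#   read # → write _, move -1, go to P
P | [_]___1#   read _ → write #, move +1, go to P
P | #[_]__1#   read _ → write #, move +1, go to P
P | ##[_]_1#   read _ → write #, move +1, go to P
P | ###[_]1#   read _ → write #, move +1, go to P
P | ####[1]#   read 1 → write #, move -1, go to Q
Q | ###[#]##   read # → write 0, move -1, go to H
H | ##[#]0##
Cell -1 holds # when M halts.

#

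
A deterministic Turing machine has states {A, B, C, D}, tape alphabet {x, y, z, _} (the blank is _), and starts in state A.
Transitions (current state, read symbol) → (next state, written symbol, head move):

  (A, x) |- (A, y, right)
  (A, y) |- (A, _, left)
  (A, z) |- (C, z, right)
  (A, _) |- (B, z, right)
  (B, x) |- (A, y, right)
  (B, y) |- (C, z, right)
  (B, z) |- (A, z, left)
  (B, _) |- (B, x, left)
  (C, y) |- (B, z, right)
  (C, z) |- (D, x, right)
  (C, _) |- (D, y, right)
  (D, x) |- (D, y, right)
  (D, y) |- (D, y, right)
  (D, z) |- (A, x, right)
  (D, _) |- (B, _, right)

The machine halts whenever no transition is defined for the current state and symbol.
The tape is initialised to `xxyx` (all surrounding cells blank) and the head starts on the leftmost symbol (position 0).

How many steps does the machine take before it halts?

A | __[x]xyx   read x → write y, move right, go to A
A | __y[x]yx   read x → write y, move right, go to A
A | __yy[y]x   read y → write _, move left, go to A
A | __y[y]_x   read y → write _, move left, go to A
A | __[y]__x   read y → write _, move left, go to A
A | _[_]___x   read _ → write z, move right, go to B
B | _z[_]__x   read _ → write x, move left, go to B
B | _[z]x__x   read z → write z, move left, go to A
A | [_]zx__x   read _ → write z, move right, go to B
B | z[z]x__x   read z → write z, move left, go to A
A | [z]zx__x   read z → write z, move right, go to C
C | z[z]x__x   read z → write x, move right, go to D
D | zx[x]__x   read x → write y, move right, go to D
D | zxy[_]_x   read _ → write _, move right, go to B
B | zxy_[_]x   read _ → write x, move left, go to B
B | zxy[_]xx   read _ → write x, move left, go to B
B | zx[y]xxx   read y → write z, move right, go to C
C | zxz[x]xx
M halts after 17 transitions.

17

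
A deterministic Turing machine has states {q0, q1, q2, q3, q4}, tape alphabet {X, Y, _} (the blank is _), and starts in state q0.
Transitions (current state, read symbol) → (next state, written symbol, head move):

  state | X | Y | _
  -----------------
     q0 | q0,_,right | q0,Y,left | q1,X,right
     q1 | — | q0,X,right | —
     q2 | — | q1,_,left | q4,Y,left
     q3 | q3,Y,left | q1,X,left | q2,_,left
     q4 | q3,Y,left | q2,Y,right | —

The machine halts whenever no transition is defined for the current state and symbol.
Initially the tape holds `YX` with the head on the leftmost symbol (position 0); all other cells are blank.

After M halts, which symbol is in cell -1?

q0 | _[Y]X__   read Y → write Y, move left, go to q0
q0 | [_]YX__   read _ → write X, move right, go to q1
q1 | X[Y]X__   read Y → write X, move right, go to q0
q0 | XX[X]__   read X → write _, move right, go to q0
q0 | XX_[_]_   read _ → write X, move right, go to q1
q1 | XX_X[_]
Cell -1 holds X when M halts.

X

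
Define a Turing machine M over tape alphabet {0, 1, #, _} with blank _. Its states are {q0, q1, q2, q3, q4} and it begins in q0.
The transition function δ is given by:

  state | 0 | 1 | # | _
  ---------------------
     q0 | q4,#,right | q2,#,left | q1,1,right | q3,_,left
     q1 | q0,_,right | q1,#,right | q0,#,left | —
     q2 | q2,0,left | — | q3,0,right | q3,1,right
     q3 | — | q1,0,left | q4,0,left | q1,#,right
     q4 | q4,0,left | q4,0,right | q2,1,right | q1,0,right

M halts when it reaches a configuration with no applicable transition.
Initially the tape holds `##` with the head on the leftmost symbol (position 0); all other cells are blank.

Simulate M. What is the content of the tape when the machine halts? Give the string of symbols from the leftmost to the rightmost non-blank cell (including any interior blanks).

0_#11#

state=q0 head=0 tape=__[#]#___   (q0,#)→(q1,1,right)
state=q1 head=1 tape=__1[#]___   (q1,#)→(q0,#,left)
state=q0 head=0 tape=__[1]#___   (q0,1)→(q2,#,left)
state=q2 head=-1 tape=_[_]##___   (q2,_)→(q3,1,right)
state=q3 head=0 tape=_1[#]#___   (q3,#)→(q4,0,left)
state=q4 head=-1 tape=_[1]0#___   (q4,1)→(q4,0,right)
state=q4 head=0 tape=_0[0]#___   (q4,0)→(q4,0,left)
state=q4 head=-1 tape=_[0]0#___   (q4,0)→(q4,0,left)
state=q4 head=-2 tape=[_]00#___   (q4,_)→(q1,0,right)
state=q1 head=-1 tape=0[0]0#___   (q1,0)→(q0,_,right)
state=q0 head=0 tape=0_[0]#___   (q0,0)→(q4,#,right)
state=q4 head=1 tape=0_#[#]___   (q4,#)→(q2,1,right)
state=q2 head=2 tape=0_#1[_]__   (q2,_)→(q3,1,right)
state=q3 head=3 tape=0_#11[_]_   (q3,_)→(q1,#,right)
state=q1 head=4 tape=0_#11#[_]
The non-blank tape span at halt is 0_#11#.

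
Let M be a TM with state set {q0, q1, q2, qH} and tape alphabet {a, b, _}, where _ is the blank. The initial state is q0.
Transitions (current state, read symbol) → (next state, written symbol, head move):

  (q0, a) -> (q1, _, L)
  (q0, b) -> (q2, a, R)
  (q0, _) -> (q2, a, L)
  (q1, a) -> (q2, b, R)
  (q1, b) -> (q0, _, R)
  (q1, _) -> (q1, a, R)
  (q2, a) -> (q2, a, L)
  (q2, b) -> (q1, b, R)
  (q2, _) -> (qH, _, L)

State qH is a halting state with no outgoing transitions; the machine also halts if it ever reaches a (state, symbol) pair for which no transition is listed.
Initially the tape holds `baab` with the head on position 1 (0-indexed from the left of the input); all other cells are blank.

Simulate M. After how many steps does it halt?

state=q0 head=1 tape=_b[a]ab   (q0,a)→(q1,_,L)
state=q1 head=0 tape=_[b]_ab   (q1,b)→(q0,_,R)
state=q0 head=1 tape=__[_]ab   (q0,_)→(q2,a,L)
state=q2 head=0 tape=_[_]aab   (q2,_)→(qH,_,L)
state=qH head=-1 tape=[_]_aab
M halts after 4 transitions.

4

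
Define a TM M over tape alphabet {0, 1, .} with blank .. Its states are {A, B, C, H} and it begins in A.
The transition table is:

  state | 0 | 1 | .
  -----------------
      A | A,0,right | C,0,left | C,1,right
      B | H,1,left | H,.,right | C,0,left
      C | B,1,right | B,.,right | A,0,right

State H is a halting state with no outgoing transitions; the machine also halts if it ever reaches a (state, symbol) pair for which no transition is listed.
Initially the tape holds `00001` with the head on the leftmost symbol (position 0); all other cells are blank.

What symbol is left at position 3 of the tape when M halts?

state=A head=0 tape=[0]0001   (A,0)→(A,0,right)
state=A head=1 tape=0[0]001   (A,0)→(A,0,right)
state=A head=2 tape=00[0]01   (A,0)→(A,0,right)
state=A head=3 tape=000[0]1   (A,0)→(A,0,right)
state=A head=4 tape=0000[1]   (A,1)→(C,0,left)
state=C head=3 tape=000[0]0   (C,0)→(B,1,right)
state=B head=4 tape=0001[0]   (B,0)→(H,1,left)
state=H head=3 tape=000[1]1
Cell 3 holds 1 when M halts.

1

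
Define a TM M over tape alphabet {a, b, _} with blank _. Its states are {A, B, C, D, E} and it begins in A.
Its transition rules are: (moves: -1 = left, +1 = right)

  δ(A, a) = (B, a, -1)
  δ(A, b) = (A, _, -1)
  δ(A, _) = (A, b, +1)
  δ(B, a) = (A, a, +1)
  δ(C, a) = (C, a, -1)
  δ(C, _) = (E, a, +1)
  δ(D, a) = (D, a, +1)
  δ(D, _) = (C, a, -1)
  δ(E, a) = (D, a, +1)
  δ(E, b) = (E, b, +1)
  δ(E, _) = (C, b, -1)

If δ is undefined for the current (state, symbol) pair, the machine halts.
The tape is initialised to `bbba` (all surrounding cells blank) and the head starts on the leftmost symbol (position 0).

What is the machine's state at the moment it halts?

A | ___[b]bba   read b → write _, move -1, go to A
A | __[_]_bba   read _ → write b, move +1, go to A
A | __b[_]bba   read _ → write b, move +1, go to A
A | __bb[b]ba   read b → write _, move -1, go to A
A | __b[b]_ba   read b → write _, move -1, go to A
A | __[b]__ba   read b → write _, move -1, go to A
A | _[_]___ba   read _ → write b, move +1, go to A
A | _b[_]__ba   read _ → write b, move +1, go to A
A | _bb[_]_ba   read _ → write b, move +1, go to A
A | _bbb[_]ba   read _ → write b, move +1, go to A
A | _bbbb[b]a   read b → write _, move -1, go to A
A | _bbb[b]_a   read b → write _, move -1, go to A
A | _bb[b]__a   read b → write _, move -1, go to A
A | _b[b]___a   read b → write _, move -1, go to A
A | _[b]____a   read b → write _, move -1, go to A
A | [_]_____a   read _ → write b, move +1, go to A
A | b[_]____a   read _ → write b, move +1, go to A
A | bb[_]___a   read _ → write b, move +1, go to A
A | bbb[_]__a   read _ → write b, move +1, go to A
A | bbbb[_]_a   read _ → write b, move +1, go to A
A | bbbbb[_]a   read _ → write b, move +1, go to A
A | bbbbbb[a]   read a → write a, move -1, go to B
B | bbbbb[b]a
No transition is defined for (B, b); M halts in state B.

B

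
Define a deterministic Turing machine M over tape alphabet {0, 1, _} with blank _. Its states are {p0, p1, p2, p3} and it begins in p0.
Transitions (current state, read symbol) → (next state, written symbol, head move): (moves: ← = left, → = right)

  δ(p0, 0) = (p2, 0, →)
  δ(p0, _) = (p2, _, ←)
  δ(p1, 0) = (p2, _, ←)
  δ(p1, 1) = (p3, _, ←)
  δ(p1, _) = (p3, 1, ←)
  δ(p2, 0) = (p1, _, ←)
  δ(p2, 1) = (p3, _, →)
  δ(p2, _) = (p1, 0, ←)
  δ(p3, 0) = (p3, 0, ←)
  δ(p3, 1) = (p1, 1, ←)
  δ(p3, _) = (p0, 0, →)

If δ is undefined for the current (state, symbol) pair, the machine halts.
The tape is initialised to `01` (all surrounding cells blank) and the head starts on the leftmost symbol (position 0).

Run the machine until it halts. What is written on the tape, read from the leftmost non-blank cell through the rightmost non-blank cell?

01___1

state=p0 head=0 tape=____[0]1__   (p0,0)→(p2,0,→)
state=p2 head=1 tape=____0[1]__   (p2,1)→(p3,_,→)
state=p3 head=2 tape=____0_[_]_   (p3,_)→(p0,0,→)
state=p0 head=3 tape=____0_0[_]   (p0,_)→(p2,_,←)
state=p2 head=2 tape=____0_[0]_   (p2,0)→(p1,_,←)
state=p1 head=1 tape=____0[_]__   (p1,_)→(p3,1,←)
state=p3 head=0 tape=____[0]1__   (p3,0)→(p3,0,←)
state=p3 head=-1 tape=___[_]01__   (p3,_)→(p0,0,→)
state=p0 head=0 tape=___0[0]1__   (p0,0)→(p2,0,→)
state=p2 head=1 tape=___00[1]__   (p2,1)→(p3,_,→)
state=p3 head=2 tape=___00_[_]_   (p3,_)→(p0,0,→)
state=p0 head=3 tape=___00_0[_]   (p0,_)→(p2,_,←)
state=p2 head=2 tape=___00_[0]_   (p2,0)→(p1,_,←)
state=p1 head=1 tape=___00[_]__   (p1,_)→(p3,1,←)
state=p3 head=0 tape=___0[0]1__   (p3,0)→(p3,0,←)
state=p3 head=-1 tape=___[0]01__   (p3,0)→(p3,0,←)
state=p3 head=-2 tape=__[_]001__   (p3,_)→(p0,0,→)
state=p0 head=-1 tape=__0[0]01__   (p0,0)→(p2,0,→)
state=p2 head=0 tape=__00[0]1__   (p2,0)→(p1,_,←)
state=p1 head=-1 tape=__0[0]_1__   (p1,0)→(p2,_,←)
state=p2 head=-2 tape=__[0]__1__   (p2,0)→(p1,_,←)
state=p1 head=-3 tape=_[_]___1__   (p1,_)→(p3,1,←)
state=p3 head=-4 tape=[_]1___1__   (p3,_)→(p0,0,→)
state=p0 head=-3 tape=0[1]___1__
The non-blank tape span at halt is 01___1.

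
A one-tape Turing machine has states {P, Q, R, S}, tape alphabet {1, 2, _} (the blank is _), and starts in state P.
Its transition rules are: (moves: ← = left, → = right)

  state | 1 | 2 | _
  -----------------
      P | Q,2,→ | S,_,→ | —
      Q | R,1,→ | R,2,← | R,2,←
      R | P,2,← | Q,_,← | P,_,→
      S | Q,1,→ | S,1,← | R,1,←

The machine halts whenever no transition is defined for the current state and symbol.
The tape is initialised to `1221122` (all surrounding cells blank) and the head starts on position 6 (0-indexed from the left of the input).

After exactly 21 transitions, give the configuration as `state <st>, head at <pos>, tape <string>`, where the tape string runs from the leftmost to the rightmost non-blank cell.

P | 122112[2]__   read 2 → write _, move →, go to S
S | 122112_[_]_   read _ → write 1, move ←, go to R
R | 122112[_]1_   read _ → write _, move →, go to P
P | 122112_[1]_   read 1 → write 2, move →, go to Q
Q | 122112_2[_]   read _ → write 2, move ←, go to R
R | 122112_[2]2   read 2 → write _, move ←, go to Q
Q | 122112[_]_2   read _ → write 2, move ←, go to R
R | 12211[2]2_2   read 2 → write _, move ←, go to Q
Q | 1221[1]_2_2   read 1 → write 1, move →, go to R
R | 12211[_]2_2   read _ → write _, move →, go to P
P | 12211_[2]_2   read 2 → write _, move →, go to S
S | 12211__[_]2   read _ → write 1, move ←, go to R
R | 12211_[_]12   read _ → write _, move →, go to P
P | 12211__[1]2   read 1 → write 2, move →, go to Q
Q | 12211__2[2]   read 2 → write 2, move ←, go to R
R | 12211__[2]2   read 2 → write _, move ←, go to Q
Q | 12211_[_]_2   read _ → write 2, move ←, go to R
R | 12211[_]2_2   read _ → write _, move →, go to P
P | 12211_[2]_2   read 2 → write _, move →, go to S
S | 12211__[_]2   read _ → write 1, move ←, go to R
R | 12211_[_]12   read _ → write _, move →, go to P
P | 12211__[1]2
After 21 steps: state P, head at 7, tape 12211__12.

state P, head at 7, tape 12211__12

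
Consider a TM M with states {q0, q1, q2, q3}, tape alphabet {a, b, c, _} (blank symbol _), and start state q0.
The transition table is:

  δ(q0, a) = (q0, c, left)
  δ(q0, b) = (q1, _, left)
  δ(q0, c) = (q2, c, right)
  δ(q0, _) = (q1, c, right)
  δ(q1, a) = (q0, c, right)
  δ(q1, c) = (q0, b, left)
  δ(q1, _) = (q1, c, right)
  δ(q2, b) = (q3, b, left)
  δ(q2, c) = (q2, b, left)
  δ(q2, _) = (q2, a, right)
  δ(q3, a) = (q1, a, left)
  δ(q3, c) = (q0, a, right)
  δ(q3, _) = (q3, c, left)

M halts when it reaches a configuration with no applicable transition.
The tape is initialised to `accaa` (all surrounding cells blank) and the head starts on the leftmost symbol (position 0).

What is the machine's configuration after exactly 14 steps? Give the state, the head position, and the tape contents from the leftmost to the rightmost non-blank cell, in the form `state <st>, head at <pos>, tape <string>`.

state q1, head at 0, tape ca_caa

state=q0 head=0 tape=_[a]ccaa   (q0,a)→(q0,c,left)
state=q0 head=-1 tape=[_]cccaa   (q0,_)→(q1,c,right)
state=q1 head=0 tape=c[c]ccaa   (q1,c)→(q0,b,left)
state=q0 head=-1 tape=[c]bccaa   (q0,c)→(q2,c,right)
state=q2 head=0 tape=c[b]ccaa   (q2,b)→(q3,b,left)
state=q3 head=-1 tape=[c]bccaa   (q3,c)→(q0,a,right)
state=q0 head=0 tape=a[b]ccaa   (q0,b)→(q1,_,left)
state=q1 head=-1 tape=[a]_ccaa   (q1,a)→(q0,c,right)
state=q0 head=0 tape=c[_]ccaa   (q0,_)→(q1,c,right)
state=q1 head=1 tape=cc[c]caa   (q1,c)→(q0,b,left)
state=q0 head=0 tape=c[c]bcaa   (q0,c)→(q2,c,right)
state=q2 head=1 tape=cc[b]caa   (q2,b)→(q3,b,left)
state=q3 head=0 tape=c[c]bcaa   (q3,c)→(q0,a,right)
state=q0 head=1 tape=ca[b]caa   (q0,b)→(q1,_,left)
state=q1 head=0 tape=c[a]_caa
After 14 steps: state q1, head at 0, tape ca_caa.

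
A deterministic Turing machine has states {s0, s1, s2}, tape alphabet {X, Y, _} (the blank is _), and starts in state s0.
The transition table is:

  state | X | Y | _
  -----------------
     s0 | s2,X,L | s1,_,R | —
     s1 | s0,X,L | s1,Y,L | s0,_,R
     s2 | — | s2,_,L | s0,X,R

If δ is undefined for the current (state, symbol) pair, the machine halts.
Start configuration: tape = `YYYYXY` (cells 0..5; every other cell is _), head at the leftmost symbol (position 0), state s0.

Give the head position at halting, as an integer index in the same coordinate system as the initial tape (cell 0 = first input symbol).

3

state=s0 head=0 tape=[Y]YYYXY   (s0,Y)→(s1,_,R)
state=s1 head=1 tape=_[Y]YYXY   (s1,Y)→(s1,Y,L)
state=s1 head=0 tape=[_]YYYXY   (s1,_)→(s0,_,R)
state=s0 head=1 tape=_[Y]YYXY   (s0,Y)→(s1,_,R)
state=s1 head=2 tape=__[Y]YXY   (s1,Y)→(s1,Y,L)
state=s1 head=1 tape=_[_]YYXY   (s1,_)→(s0,_,R)
state=s0 head=2 tape=__[Y]YXY   (s0,Y)→(s1,_,R)
state=s1 head=3 tape=___[Y]XY   (s1,Y)→(s1,Y,L)
state=s1 head=2 tape=__[_]YXY   (s1,_)→(s0,_,R)
state=s0 head=3 tape=___[Y]XY   (s0,Y)→(s1,_,R)
state=s1 head=4 tape=____[X]Y   (s1,X)→(s0,X,L)
state=s0 head=3 tape=___[_]XY
At halt the head is at cell 3.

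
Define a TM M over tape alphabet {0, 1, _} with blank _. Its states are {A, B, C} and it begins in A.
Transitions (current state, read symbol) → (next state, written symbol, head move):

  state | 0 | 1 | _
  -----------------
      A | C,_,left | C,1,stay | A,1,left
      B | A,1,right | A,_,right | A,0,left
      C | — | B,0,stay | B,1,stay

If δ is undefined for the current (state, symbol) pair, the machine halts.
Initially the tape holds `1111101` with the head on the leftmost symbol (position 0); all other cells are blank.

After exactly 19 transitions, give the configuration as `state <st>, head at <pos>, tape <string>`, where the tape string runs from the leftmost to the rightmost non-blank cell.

state A, head at 4, tape 1111111

A | [1]111101   read 1 → write 1, move stay, go to C
C | [1]111101   read 1 → write 0, move stay, go to B
B | [0]111101   read 0 → write 1, move right, go to A
A | 1[1]11101   read 1 → write 1, move stay, go to C
C | 1[1]11101   read 1 → write 0, move stay, go to B
B | 1[0]11101   read 0 → write 1, move right, go to A
A | 11[1]1101   read 1 → write 1, move stay, go to C
C | 11[1]1101   read 1 → write 0, move stay, go to B
B | 11[0]1101   read 0 → write 1, move right, go to A
A | 111[1]101   read 1 → write 1, move stay, go to C
C | 111[1]101   read 1 → write 0, move stay, go to B
B | 111[0]101   read 0 → write 1, move right, go to A
A | 1111[1]01   read 1 → write 1, move stay, go to C
C | 1111[1]01   read 1 → write 0, move stay, go to B
B | 1111[0]01   read 0 → write 1, move right, go to A
A | 11111[0]1   read 0 → write _, move left, go to C
C | 1111[1]_1   read 1 → write 0, move stay, go to B
B | 1111[0]_1   read 0 → write 1, move right, go to A
A | 11111[_]1   read _ → write 1, move left, go to A
A | 1111[1]11
After 19 steps: state A, head at 4, tape 1111111.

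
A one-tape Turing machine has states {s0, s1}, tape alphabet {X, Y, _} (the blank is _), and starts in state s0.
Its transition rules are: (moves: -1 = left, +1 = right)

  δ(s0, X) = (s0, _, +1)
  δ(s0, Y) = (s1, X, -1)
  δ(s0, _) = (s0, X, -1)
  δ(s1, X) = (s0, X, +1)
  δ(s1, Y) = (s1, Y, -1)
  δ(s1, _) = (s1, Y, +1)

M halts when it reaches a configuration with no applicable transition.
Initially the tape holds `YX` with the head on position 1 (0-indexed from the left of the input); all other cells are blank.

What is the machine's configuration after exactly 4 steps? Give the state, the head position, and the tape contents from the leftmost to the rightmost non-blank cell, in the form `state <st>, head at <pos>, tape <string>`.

state=s0 head=1 tape=_Y[X]_   (s0,X)→(s0,_,+1)
state=s0 head=2 tape=_Y_[_]   (s0,_)→(s0,X,-1)
state=s0 head=1 tape=_Y[_]X   (s0,_)→(s0,X,-1)
state=s0 head=0 tape=_[Y]XX   (s0,Y)→(s1,X,-1)
state=s1 head=-1 tape=[_]XXX
After 4 steps: state s1, head at -1, tape XXX.

state s1, head at -1, tape XXX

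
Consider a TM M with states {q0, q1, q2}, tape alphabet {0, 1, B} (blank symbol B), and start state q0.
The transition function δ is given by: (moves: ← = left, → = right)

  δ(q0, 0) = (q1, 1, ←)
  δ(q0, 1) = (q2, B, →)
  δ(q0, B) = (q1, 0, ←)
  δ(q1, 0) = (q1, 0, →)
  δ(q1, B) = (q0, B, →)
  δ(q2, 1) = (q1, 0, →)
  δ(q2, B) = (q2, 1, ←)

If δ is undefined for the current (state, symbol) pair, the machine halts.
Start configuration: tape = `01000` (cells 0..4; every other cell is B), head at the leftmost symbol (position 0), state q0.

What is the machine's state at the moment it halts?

state=q0 head=0 tape=B[0]1000BBB   (q0,0)→(q1,1,←)
state=q1 head=-1 tape=[B]11000BBB   (q1,B)→(q0,B,→)
state=q0 head=0 tape=B[1]1000BBB   (q0,1)→(q2,B,→)
state=q2 head=1 tape=BB[1]000BBB   (q2,1)→(q1,0,→)
state=q1 head=2 tape=BB0[0]00BBB   (q1,0)→(q1,0,→)
state=q1 head=3 tape=BB00[0]0BBB   (q1,0)→(q1,0,→)
state=q1 head=4 tape=BB000[0]BBB   (q1,0)→(q1,0,→)
state=q1 head=5 tape=BB0000[B]BB   (q1,B)→(q0,B,→)
state=q0 head=6 tape=BB0000B[B]B   (q0,B)→(q1,0,←)
state=q1 head=5 tape=BB0000[B]0B   (q1,B)→(q0,B,→)
state=q0 head=6 tape=BB0000B[0]B   (q0,0)→(q1,1,←)
state=q1 head=5 tape=BB0000[B]1B   (q1,B)→(q0,B,→)
state=q0 head=6 tape=BB0000B[1]B   (q0,1)→(q2,B,→)
state=q2 head=7 tape=BB0000BB[B]   (q2,B)→(q2,1,←)
state=q2 head=6 tape=BB0000B[B]1   (q2,B)→(q2,1,←)
state=q2 head=5 tape=BB0000[B]11   (q2,B)→(q2,1,←)
state=q2 head=4 tape=BB000[0]111
No transition is defined for (q2, 0); M halts in state q2.

q2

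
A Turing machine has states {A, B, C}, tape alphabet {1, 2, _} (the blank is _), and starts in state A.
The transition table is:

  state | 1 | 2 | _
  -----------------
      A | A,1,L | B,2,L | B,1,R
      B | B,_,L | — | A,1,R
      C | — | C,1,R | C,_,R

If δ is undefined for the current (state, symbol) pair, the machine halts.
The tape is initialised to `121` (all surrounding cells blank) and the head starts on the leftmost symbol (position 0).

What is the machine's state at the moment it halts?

B

state=A head=0 tape=___[1]21   (A,1)→(A,1,L)
state=A head=-1 tape=__[_]121   (A,_)→(B,1,R)
state=B head=0 tape=__1[1]21   (B,1)→(B,_,L)
state=B head=-1 tape=__[1]_21   (B,1)→(B,_,L)
state=B head=-2 tape=_[_]__21   (B,_)→(A,1,R)
state=A head=-1 tape=_1[_]_21   (A,_)→(B,1,R)
state=B head=0 tape=_11[_]21   (B,_)→(A,1,R)
state=A head=1 tape=_111[2]1   (A,2)→(B,2,L)
state=B head=0 tape=_11[1]21   (B,1)→(B,_,L)
state=B head=-1 tape=_1[1]_21   (B,1)→(B,_,L)
state=B head=-2 tape=_[1]__21   (B,1)→(B,_,L)
state=B head=-3 tape=[_]___21   (B,_)→(A,1,R)
state=A head=-2 tape=1[_]__21   (A,_)→(B,1,R)
state=B head=-1 tape=11[_]_21   (B,_)→(A,1,R)
state=A head=0 tape=111[_]21   (A,_)→(B,1,R)
state=B head=1 tape=1111[2]1
No transition is defined for (B, 2); M halts in state B.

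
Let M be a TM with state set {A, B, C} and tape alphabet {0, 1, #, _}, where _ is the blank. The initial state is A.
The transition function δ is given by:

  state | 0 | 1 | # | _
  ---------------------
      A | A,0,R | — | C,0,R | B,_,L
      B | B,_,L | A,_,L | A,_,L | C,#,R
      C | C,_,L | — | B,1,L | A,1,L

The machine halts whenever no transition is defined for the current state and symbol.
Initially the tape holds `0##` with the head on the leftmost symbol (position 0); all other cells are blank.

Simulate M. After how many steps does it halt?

A | _[0]##   read 0 → write 0, move R, go to A
A | _0[#]#   read # → write 0, move R, go to C
C | _00[#]   read # → write 1, move L, go to B
B | _0[0]1   read 0 → write _, move L, go to B
B | _[0]_1   read 0 → write _, move L, go to B
B | [_]__1   read _ → write #, move R, go to C
C | #[_]_1   read _ → write 1, move L, go to A
A | [#]1_1   read # → write 0, move R, go to C
C | 0[1]_1
M halts after 8 transitions.

8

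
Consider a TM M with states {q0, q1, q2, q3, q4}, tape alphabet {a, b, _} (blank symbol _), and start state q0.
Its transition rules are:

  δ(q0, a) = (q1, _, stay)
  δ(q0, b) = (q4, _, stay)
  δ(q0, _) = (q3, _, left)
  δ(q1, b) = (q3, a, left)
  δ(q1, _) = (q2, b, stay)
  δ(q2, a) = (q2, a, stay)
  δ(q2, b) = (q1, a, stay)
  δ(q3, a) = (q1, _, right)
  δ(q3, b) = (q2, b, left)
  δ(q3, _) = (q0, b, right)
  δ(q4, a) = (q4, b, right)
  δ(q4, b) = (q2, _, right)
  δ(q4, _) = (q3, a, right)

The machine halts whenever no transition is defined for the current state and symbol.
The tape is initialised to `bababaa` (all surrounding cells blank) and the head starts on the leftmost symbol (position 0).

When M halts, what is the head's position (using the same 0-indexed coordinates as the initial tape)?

2

state=q0 head=0 tape=[b]ababaa   (q0,b)→(q4,_,stay)
state=q4 head=0 tape=[_]ababaa   (q4,_)→(q3,a,right)
state=q3 head=1 tape=a[a]babaa   (q3,a)→(q1,_,right)
state=q1 head=2 tape=a_[b]abaa   (q1,b)→(q3,a,left)
state=q3 head=1 tape=a[_]aabaa   (q3,_)→(q0,b,right)
state=q0 head=2 tape=ab[a]abaa   (q0,a)→(q1,_,stay)
state=q1 head=2 tape=ab[_]abaa   (q1,_)→(q2,b,stay)
state=q2 head=2 tape=ab[b]abaa   (q2,b)→(q1,a,stay)
state=q1 head=2 tape=ab[a]abaa
At halt the head is at cell 2.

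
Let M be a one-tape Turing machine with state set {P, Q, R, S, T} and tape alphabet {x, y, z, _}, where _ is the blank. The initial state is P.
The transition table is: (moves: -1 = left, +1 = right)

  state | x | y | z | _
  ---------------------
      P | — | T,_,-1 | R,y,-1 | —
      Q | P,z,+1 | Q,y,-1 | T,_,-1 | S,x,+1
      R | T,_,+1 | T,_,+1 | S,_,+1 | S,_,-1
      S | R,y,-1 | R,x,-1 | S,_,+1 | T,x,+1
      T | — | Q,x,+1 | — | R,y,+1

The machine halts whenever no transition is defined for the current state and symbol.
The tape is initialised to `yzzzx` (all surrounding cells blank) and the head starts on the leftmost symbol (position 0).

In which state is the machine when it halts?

T

state=P head=0 tape=___[y]zzzx__   (P,y)→(T,_,-1)
state=T head=-1 tape=__[_]_zzzx__   (T,_)→(R,y,+1)
state=R head=0 tape=__y[_]zzzx__   (R,_)→(S,_,-1)
state=S head=-1 tape=__[y]_zzzx__   (S,y)→(R,x,-1)
state=R head=-2 tape=_[_]x_zzzx__   (R,_)→(S,_,-1)
state=S head=-3 tape=[_]_x_zzzx__   (S,_)→(T,x,+1)
state=T head=-2 tape=x[_]x_zzzx__   (T,_)→(R,y,+1)
state=R head=-1 tape=xy[x]_zzzx__   (R,x)→(T,_,+1)
state=T head=0 tape=xy_[_]zzzx__   (T,_)→(R,y,+1)
state=R head=1 tape=xy_y[z]zzx__   (R,z)→(S,_,+1)
state=S head=2 tape=xy_y_[z]zx__   (S,z)→(S,_,+1)
state=S head=3 tape=xy_y__[z]x__   (S,z)→(S,_,+1)
state=S head=4 tape=xy_y___[x]__   (S,x)→(R,y,-1)
state=R head=3 tape=xy_y__[_]y__   (R,_)→(S,_,-1)
state=S head=2 tape=xy_y_[_]_y__   (S,_)→(T,x,+1)
state=T head=3 tape=xy_y_x[_]y__   (T,_)→(R,y,+1)
state=R head=4 tape=xy_y_xy[y]__   (R,y)→(T,_,+1)
state=T head=5 tape=xy_y_xy_[_]_   (T,_)→(R,y,+1)
state=R head=6 tape=xy_y_xy_y[_]   (R,_)→(S,_,-1)
state=S head=5 tape=xy_y_xy_[y]_   (S,y)→(R,x,-1)
state=R head=4 tape=xy_y_xy[_]x_   (R,_)→(S,_,-1)
state=S head=3 tape=xy_y_x[y]_x_   (S,y)→(R,x,-1)
state=R head=2 tape=xy_y_[x]x_x_   (R,x)→(T,_,+1)
state=T head=3 tape=xy_y__[x]_x_
No transition is defined for (T, x); M halts in state T.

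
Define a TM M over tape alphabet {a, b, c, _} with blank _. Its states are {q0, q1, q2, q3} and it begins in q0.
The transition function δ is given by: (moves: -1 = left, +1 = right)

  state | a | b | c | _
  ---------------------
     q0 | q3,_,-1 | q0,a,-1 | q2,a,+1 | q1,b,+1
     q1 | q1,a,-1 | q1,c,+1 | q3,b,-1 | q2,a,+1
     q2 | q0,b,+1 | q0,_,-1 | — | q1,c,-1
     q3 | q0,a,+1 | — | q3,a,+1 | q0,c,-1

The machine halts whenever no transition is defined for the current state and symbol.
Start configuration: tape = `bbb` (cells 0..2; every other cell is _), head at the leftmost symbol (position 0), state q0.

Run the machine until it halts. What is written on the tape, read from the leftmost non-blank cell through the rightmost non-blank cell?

bbbabb

state=q0 head=0 tape=___[b]bb   (q0,b)→(q0,a,-1)
state=q0 head=-1 tape=__[_]abb   (q0,_)→(q1,b,+1)
state=q1 head=0 tape=__b[a]bb   (q1,a)→(q1,a,-1)
state=q1 head=-1 tape=__[b]abb   (q1,b)→(q1,c,+1)
state=q1 head=0 tape=__c[a]bb   (q1,a)→(q1,a,-1)
state=q1 head=-1 tape=__[c]abb   (q1,c)→(q3,b,-1)
state=q3 head=-2 tape=_[_]babb   (q3,_)→(q0,c,-1)
state=q0 head=-3 tape=[_]cbabb   (q0,_)→(q1,b,+1)
state=q1 head=-2 tape=b[c]babb   (q1,c)→(q3,b,-1)
state=q3 head=-3 tape=[b]bbabb
The non-blank tape span at halt is bbbabb.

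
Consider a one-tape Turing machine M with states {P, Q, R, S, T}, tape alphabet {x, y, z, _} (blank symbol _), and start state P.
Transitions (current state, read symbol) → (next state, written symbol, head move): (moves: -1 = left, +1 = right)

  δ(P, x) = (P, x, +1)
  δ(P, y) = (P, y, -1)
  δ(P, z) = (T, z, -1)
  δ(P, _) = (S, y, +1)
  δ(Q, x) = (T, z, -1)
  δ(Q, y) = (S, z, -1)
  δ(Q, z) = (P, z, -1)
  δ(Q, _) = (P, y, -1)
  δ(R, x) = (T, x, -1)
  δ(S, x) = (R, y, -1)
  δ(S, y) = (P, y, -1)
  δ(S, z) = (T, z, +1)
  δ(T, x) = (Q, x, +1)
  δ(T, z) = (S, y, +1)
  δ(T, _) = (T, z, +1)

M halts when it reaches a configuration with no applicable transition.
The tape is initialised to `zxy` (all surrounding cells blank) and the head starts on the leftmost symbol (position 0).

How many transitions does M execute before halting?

4

state=P head=0 tape=_[z]xy   (P,z)→(T,z,-1)
state=T head=-1 tape=[_]zxy   (T,_)→(T,z,+1)
state=T head=0 tape=z[z]xy   (T,z)→(S,y,+1)
state=S head=1 tape=zy[x]y   (S,x)→(R,y,-1)
state=R head=0 tape=z[y]yy
M halts after 4 transitions.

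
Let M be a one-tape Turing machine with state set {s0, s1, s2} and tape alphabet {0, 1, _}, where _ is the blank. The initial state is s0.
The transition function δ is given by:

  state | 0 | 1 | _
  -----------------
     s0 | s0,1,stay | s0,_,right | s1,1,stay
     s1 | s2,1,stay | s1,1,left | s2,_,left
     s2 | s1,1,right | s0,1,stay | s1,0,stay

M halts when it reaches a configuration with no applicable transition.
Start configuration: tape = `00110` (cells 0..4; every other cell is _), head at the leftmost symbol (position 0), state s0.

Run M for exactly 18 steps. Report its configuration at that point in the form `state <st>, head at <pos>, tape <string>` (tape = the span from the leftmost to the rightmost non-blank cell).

state=s0 head=0 tape=[0]0110_   (s0,0)→(s0,1,stay)
state=s0 head=0 tape=[1]0110_   (s0,1)→(s0,_,right)
state=s0 head=1 tape=_[0]110_   (s0,0)→(s0,1,stay)
state=s0 head=1 tape=_[1]110_   (s0,1)→(s0,_,right)
state=s0 head=2 tape=__[1]10_   (s0,1)→(s0,_,right)
state=s0 head=3 tape=___[1]0_   (s0,1)→(s0,_,right)
state=s0 head=4 tape=____[0]_   (s0,0)→(s0,1,stay)
state=s0 head=4 tape=____[1]_   (s0,1)→(s0,_,right)
state=s0 head=5 tape=_____[_]   (s0,_)→(s1,1,stay)
state=s1 head=5 tape=_____[1]   (s1,1)→(s1,1,left)
state=s1 head=4 tape=____[_]1   (s1,_)→(s2,_,left)
state=s2 head=3 tape=___[_]_1   (s2,_)→(s1,0,stay)
state=s1 head=3 tape=___[0]_1   (s1,0)→(s2,1,stay)
state=s2 head=3 tape=___[1]_1   (s2,1)→(s0,1,stay)
state=s0 head=3 tape=___[1]_1   (s0,1)→(s0,_,right)
state=s0 head=4 tape=____[_]1   (s0,_)→(s1,1,stay)
state=s1 head=4 tape=____[1]1   (s1,1)→(s1,1,left)
state=s1 head=3 tape=___[_]11   (s1,_)→(s2,_,left)
state=s2 head=2 tape=__[_]_11
After 18 steps: state s2, head at 2, tape 11.

state s2, head at 2, tape 11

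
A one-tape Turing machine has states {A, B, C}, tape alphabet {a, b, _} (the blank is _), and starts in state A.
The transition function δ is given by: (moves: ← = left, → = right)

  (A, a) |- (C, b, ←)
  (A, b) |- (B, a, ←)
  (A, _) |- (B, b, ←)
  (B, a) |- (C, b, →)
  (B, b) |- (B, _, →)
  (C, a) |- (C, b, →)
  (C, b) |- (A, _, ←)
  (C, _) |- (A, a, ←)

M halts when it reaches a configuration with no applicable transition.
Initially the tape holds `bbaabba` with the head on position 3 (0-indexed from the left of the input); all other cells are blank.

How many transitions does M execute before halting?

A | bba[a]bba   read a → write b, move ←, go to C
C | bb[a]bbba   read a → write b, move →, go to C
C | bbb[b]bba   read b → write _, move ←, go to A
A | bb[b]_bba   read b → write a, move ←, go to B
B | b[b]a_bba   read b → write _, move →, go to B
B | b_[a]_bba   read a → write b, move →, go to C
C | b_b[_]bba   read _ → write a, move ←, go to A
A | b_[b]abba   read b → write a, move ←, go to B
B | b[_]aabba
M halts after 8 transitions.

8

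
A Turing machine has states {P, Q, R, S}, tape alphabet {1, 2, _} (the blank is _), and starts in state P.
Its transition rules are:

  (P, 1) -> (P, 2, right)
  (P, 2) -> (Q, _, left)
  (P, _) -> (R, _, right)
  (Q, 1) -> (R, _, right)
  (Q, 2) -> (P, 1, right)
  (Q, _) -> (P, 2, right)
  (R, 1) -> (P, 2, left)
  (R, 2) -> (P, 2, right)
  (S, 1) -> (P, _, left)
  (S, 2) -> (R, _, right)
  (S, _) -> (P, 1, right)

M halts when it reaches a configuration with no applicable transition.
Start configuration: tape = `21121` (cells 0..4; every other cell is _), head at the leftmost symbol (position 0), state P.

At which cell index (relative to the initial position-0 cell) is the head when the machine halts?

6

state=P head=0 tape=_[2]1121__   (P,2)→(Q,_,left)
state=Q head=-1 tape=[_]_1121__   (Q,_)→(P,2,right)
state=P head=0 tape=2[_]1121__   (P,_)→(R,_,right)
state=R head=1 tape=2_[1]121__   (R,1)→(P,2,left)
state=P head=0 tape=2[_]2121__   (P,_)→(R,_,right)
state=R head=1 tape=2_[2]121__   (R,2)→(P,2,right)
state=P head=2 tape=2_2[1]21__   (P,1)→(P,2,right)
state=P head=3 tape=2_22[2]1__   (P,2)→(Q,_,left)
state=Q head=2 tape=2_2[2]_1__   (Q,2)→(P,1,right)
state=P head=3 tape=2_21[_]1__   (P,_)→(R,_,right)
state=R head=4 tape=2_21_[1]__   (R,1)→(P,2,left)
state=P head=3 tape=2_21[_]2__   (P,_)→(R,_,right)
state=R head=4 tape=2_21_[2]__   (R,2)→(P,2,right)
state=P head=5 tape=2_21_2[_]_   (P,_)→(R,_,right)
state=R head=6 tape=2_21_2_[_]
At halt the head is at cell 6.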